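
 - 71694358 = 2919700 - 74614058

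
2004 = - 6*( - 334 )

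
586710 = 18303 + 568407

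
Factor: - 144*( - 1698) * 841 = 205634592 =2^5*3^3* 29^2 * 283^1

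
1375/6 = 229 + 1/6 =229.17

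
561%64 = 49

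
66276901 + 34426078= 100702979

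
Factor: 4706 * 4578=21544068 = 2^2 * 3^1 * 7^1*13^1 * 109^1*181^1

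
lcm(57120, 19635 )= 628320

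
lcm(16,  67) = 1072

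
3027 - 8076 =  - 5049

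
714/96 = 119/16 = 7.44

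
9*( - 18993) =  - 170937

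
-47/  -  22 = 47/22 = 2.14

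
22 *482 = 10604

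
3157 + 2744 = 5901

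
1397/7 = 199+4/7 = 199.57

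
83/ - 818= - 83/818 = - 0.10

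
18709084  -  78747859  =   - 60038775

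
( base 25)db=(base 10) 336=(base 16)150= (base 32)AG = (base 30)b6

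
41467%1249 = 250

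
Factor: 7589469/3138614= 2^( - 1 )*3^1*41^1 *61703^1*1569307^( - 1)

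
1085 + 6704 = 7789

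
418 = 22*19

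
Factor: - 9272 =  - 2^3*19^1*61^1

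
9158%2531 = 1565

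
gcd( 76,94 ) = 2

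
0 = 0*4771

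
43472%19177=5118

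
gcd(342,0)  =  342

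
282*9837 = 2774034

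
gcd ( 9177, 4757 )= 1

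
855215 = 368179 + 487036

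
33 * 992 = 32736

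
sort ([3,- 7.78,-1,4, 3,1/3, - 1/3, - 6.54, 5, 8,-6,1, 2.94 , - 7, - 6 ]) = [-7.78,-7,-6.54,-6, - 6, - 1,  -  1/3, 1/3,1, 2.94,3, 3, 4 , 5, 8] 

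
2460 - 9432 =-6972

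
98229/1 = 98229= 98229.00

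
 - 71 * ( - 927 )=65817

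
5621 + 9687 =15308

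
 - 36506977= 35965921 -72472898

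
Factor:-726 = -2^1*3^1*11^2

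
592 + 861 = 1453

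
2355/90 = 157/6= 26.17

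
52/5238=26/2619 =0.01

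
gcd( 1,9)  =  1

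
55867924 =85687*652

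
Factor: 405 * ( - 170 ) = - 68850   =  -2^1 * 3^4*5^2 * 17^1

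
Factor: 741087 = 3^2*67^1*1229^1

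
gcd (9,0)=9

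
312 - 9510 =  - 9198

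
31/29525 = 31/29525 = 0.00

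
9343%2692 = 1267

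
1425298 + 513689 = 1938987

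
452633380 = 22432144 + 430201236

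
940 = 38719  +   - 37779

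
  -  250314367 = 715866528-966180895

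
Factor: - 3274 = -2^1*1637^1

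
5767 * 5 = 28835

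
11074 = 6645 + 4429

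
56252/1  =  56252 = 56252.00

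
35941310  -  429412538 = -393471228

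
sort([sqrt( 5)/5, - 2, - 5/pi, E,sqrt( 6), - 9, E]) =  [ - 9, - 2, - 5/pi, sqrt(5 ) /5,sqrt( 6 ), E, E]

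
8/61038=4/30519=0.00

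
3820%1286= 1248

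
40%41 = 40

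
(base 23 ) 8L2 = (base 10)4717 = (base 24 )84d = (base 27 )6cj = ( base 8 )11155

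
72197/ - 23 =-3139/1 = -3139.00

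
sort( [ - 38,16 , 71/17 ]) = [ - 38, 71/17  ,  16 ] 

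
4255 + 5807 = 10062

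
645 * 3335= 2151075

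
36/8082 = 2/449 = 0.00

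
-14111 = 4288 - 18399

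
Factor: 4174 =2^1*2087^1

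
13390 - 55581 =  - 42191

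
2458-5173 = -2715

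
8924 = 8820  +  104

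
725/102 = 725/102  =  7.11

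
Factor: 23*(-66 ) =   -  2^1*3^1*11^1*23^1 = -  1518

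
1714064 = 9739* 176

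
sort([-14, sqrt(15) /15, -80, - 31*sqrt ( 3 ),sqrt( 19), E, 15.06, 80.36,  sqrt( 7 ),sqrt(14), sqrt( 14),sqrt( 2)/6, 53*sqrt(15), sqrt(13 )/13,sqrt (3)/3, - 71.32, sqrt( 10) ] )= [- 80, - 71.32, - 31*sqrt(3), - 14,sqrt(2 ) /6, sqrt(15)/15,  sqrt(13 )/13, sqrt(3)/3, sqrt(7), E , sqrt(10), sqrt(14), sqrt(14),sqrt(19), 15.06, 80.36, 53*sqrt(15)]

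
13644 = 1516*9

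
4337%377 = 190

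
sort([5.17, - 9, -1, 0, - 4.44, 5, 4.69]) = [ - 9, - 4.44, -1, 0,  4.69,5,5.17]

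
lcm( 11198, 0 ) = 0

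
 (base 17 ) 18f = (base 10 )440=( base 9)538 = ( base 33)db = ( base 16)1B8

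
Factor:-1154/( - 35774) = 1/31 = 31^ (- 1) 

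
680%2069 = 680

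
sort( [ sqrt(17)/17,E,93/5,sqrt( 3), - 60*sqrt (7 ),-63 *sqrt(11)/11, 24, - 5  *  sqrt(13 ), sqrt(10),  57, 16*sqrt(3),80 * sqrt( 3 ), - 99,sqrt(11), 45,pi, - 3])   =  [ - 60*sqrt (7) , - 99, - 63 * sqrt(11 ) /11, - 5*sqrt(13 ), -3, sqrt( 17) /17,sqrt(3), E,pi , sqrt(10 ), sqrt(11 ),  93/5,  24 , 16*sqrt( 3),  45, 57, 80 *sqrt( 3)] 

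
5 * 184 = 920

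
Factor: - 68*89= - 2^2*17^1 * 89^1= -  6052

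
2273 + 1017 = 3290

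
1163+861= 2024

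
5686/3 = 1895+ 1/3 = 1895.33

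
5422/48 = 2711/24= 112.96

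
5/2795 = 1/559 = 0.00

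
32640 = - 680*(  -  48 )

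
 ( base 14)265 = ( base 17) 1B5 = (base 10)481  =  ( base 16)1e1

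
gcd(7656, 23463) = 33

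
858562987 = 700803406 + 157759581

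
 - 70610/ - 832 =35305/416 =84.87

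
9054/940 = 4527/470 = 9.63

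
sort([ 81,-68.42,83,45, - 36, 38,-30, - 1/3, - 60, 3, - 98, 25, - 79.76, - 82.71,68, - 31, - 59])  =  [- 98,  -  82.71,  -  79.76, - 68.42,-60 , - 59,- 36,- 31,-30, - 1/3,3,25,38  ,  45,68,  81,83]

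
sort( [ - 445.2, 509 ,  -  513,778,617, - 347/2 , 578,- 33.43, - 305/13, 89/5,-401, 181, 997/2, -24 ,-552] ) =[-552,-513,  -  445.2, - 401,-347/2, -33.43, - 24,-305/13,89/5 , 181  ,  997/2, 509,578,617, 778 ] 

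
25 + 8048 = 8073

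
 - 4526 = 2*(  -  2263 )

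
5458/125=43 + 83/125 = 43.66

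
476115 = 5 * 95223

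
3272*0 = 0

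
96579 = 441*219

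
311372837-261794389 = 49578448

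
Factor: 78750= 2^1*3^2*5^4*7^1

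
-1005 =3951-4956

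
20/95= 4/19 = 0.21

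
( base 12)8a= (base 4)1222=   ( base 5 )411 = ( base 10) 106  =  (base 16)6A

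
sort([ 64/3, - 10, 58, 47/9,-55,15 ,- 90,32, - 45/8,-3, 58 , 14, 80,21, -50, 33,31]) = [  -  90, - 55 ,  -  50, - 10, - 45/8 , - 3,47/9,14,15, 21,64/3,31, 32, 33, 58, 58,80 ] 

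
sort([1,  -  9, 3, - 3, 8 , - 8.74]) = [ -9, - 8.74, - 3, 1,3,  8 ]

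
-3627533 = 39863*( - 91)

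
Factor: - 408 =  - 2^3*3^1 * 17^1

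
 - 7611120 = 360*( - 21142)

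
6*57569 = 345414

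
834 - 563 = 271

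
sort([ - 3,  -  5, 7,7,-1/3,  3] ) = [-5  , -3 , - 1/3, 3,7, 7] 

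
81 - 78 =3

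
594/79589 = 594/79589=0.01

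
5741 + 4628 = 10369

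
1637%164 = 161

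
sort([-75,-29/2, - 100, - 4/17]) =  [-100, - 75, - 29/2, - 4/17] 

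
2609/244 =10+169/244  =  10.69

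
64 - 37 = 27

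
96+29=125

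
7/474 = 7/474 = 0.01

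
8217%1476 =837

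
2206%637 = 295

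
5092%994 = 122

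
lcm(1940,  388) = 1940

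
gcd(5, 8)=1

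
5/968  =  5/968 = 0.01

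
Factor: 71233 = 71233^1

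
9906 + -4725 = 5181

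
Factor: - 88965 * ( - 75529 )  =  3^3*5^1*47^1 *659^1  *  1607^1 = 6719437485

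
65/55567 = 65/55567 = 0.00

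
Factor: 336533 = 336533^1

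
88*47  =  4136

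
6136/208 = 29+1/2 =29.50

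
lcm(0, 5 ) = 0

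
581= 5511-4930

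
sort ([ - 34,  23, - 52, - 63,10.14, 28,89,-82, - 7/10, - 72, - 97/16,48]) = [- 82, - 72, - 63,-52, - 34, - 97/16, - 7/10,10.14,23,28, 48, 89]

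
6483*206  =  1335498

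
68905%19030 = 11815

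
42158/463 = 42158/463 = 91.05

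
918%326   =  266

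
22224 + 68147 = 90371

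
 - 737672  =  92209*( - 8 ) 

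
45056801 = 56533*797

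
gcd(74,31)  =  1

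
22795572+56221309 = 79016881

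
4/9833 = 4/9833 = 0.00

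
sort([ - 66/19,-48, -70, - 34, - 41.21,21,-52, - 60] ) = [ - 70,- 60, - 52, - 48, - 41.21,-34, - 66/19, 21]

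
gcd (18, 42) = 6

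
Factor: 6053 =6053^1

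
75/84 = 25/28 = 0.89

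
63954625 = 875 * 73091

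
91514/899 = 101 + 715/899 = 101.80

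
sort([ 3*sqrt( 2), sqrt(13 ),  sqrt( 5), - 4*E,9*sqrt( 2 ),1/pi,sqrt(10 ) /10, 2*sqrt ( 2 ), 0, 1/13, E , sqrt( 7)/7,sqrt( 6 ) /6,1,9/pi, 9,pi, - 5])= [ - 4*E, - 5, 0, 1/13, sqrt(10)/10, 1/pi, sqrt(7)/7 , sqrt( 6)/6,1, sqrt (5),E,2*sqrt(2 ), 9/pi, pi,sqrt(13 ),3*sqrt(2), 9, 9*sqrt(2 )] 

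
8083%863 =316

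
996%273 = 177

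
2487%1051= 385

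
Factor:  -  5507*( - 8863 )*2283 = 111429899103  =  3^1*761^1 * 5507^1*8863^1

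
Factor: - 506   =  - 2^1*11^1*23^1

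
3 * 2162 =6486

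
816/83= 816/83 = 9.83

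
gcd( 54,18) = 18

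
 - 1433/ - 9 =1433/9 = 159.22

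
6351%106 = 97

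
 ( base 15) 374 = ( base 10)784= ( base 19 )235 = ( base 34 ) n2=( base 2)1100010000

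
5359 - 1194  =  4165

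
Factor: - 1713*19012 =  - 32567556 = - 2^2* 3^1* 7^2 * 97^1* 571^1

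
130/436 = 65/218 = 0.30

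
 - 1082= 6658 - 7740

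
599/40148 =599/40148 = 0.01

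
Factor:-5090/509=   -  10 = - 2^1*5^1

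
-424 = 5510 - 5934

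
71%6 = 5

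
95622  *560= 53548320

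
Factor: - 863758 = -2^1*7^1*103^1*599^1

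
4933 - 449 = 4484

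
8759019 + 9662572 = 18421591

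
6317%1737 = 1106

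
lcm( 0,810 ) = 0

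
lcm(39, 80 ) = 3120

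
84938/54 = 42469/27 = 1572.93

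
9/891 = 1/99 = 0.01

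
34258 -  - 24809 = 59067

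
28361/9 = 28361/9 = 3151.22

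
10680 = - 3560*( - 3)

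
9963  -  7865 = 2098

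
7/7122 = 7/7122 = 0.00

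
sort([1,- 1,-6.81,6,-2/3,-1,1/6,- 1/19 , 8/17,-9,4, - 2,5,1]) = [ - 9, - 6.81, - 2,-1,-1,-2/3,-1/19, 1/6,8/17,1 , 1,4,5,  6]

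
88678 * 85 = 7537630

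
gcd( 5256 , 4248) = 72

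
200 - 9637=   -  9437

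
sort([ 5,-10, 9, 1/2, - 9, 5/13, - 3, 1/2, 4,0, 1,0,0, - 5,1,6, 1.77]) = [ - 10, - 9, - 5, - 3, 0, 0, 0,5/13,1/2, 1/2, 1,  1,1.77 , 4, 5,6 , 9 ] 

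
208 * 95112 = 19783296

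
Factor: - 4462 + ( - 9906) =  - 2^5*449^1 =- 14368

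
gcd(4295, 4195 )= 5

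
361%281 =80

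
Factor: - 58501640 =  - 2^3*5^1 * 233^1*6277^1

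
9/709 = 9/709 = 0.01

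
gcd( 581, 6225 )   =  83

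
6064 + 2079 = 8143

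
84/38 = 42/19 = 2.21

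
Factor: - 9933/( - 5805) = 3^( - 2 ) * 5^( - 1) * 7^1*11^1 = 77/45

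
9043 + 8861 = 17904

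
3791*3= 11373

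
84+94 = 178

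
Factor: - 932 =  - 2^2*233^1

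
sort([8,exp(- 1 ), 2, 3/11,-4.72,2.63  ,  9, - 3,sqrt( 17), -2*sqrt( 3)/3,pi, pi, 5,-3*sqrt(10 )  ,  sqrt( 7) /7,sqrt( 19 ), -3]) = [ - 3  *sqrt( 10 ),-4.72 ,-3,-3, - 2*sqrt(3 )/3,3/11,exp(- 1),sqrt(7 )/7,2, 2.63,pi , pi,sqrt( 17 ),sqrt(19), 5 , 8, 9 ]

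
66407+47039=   113446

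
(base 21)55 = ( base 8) 156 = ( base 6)302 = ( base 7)215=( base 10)110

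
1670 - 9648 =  - 7978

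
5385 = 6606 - 1221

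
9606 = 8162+1444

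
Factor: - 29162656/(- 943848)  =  3645332/117981  =  2^2*3^( - 2)*163^1*5591^1*13109^( - 1)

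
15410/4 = 3852 + 1/2 = 3852.50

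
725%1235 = 725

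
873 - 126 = 747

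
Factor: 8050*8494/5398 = 2^1*5^2 * 7^1 * 23^1*31^1*137^1*2699^( - 1 ) = 34188350/2699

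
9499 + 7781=17280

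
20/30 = 2/3 =0.67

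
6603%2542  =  1519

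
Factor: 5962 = 2^1*11^1*271^1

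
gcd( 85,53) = 1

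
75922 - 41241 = 34681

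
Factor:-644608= - 2^9*1259^1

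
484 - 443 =41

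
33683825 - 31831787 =1852038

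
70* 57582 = 4030740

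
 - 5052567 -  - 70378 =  - 4982189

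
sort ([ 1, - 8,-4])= [  -  8,  -  4, 1 ]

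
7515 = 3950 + 3565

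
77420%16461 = 11576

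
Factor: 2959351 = 71^1*41681^1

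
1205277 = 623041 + 582236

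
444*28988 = 12870672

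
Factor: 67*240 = 16080 = 2^4*3^1*5^1*67^1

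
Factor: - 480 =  - 2^5*3^1*5^1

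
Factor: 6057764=2^2*1514441^1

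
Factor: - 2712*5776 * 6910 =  - 2^8*3^1*5^1*19^2 * 113^1*691^1 = - 108241777920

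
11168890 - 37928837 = -26759947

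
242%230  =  12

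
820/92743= 820/92743 = 0.01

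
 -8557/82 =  - 8557/82 = - 104.35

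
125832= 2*62916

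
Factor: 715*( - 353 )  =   - 252395 = - 5^1*11^1*13^1*353^1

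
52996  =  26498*2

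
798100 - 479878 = 318222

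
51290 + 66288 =117578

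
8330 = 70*119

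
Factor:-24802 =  - 2^1*12401^1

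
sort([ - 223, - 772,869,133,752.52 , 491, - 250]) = [ - 772,- 250, - 223,133,491,752.52 , 869 ] 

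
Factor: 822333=3^1*269^1*1019^1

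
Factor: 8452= 2^2*  2113^1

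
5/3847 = 5/3847 = 0.00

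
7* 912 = 6384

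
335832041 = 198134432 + 137697609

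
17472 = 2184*8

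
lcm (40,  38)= 760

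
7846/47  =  7846/47 = 166.94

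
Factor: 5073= 3^1*19^1*89^1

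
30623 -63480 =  - 32857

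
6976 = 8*872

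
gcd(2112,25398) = 6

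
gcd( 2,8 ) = 2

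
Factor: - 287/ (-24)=2^( - 3 )*3^(-1)*7^1*41^1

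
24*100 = 2400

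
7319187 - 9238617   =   - 1919430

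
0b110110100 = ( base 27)G4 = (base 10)436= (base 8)664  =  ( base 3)121011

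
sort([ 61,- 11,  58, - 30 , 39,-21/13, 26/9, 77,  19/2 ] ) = [  -  30,-11, - 21/13,26/9, 19/2, 39, 58,61, 77 ]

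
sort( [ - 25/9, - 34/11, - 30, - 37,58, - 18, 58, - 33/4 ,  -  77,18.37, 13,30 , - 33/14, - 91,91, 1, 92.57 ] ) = [ - 91 , - 77, - 37, - 30,-18, - 33/4, - 34/11, - 25/9, - 33/14,1  ,  13,18.37, 30, 58,58, 91, 92.57 ]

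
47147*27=1272969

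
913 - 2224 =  - 1311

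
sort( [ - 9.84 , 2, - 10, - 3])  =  [ - 10, - 9.84, - 3,2] 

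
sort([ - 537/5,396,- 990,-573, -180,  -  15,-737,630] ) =[ - 990, - 737, - 573,-180, - 537/5,-15, 396,630] 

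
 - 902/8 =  -451/4 = -  112.75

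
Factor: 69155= 5^1*13831^1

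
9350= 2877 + 6473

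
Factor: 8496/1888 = 9/2 = 2^( - 1)*3^2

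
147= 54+93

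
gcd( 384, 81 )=3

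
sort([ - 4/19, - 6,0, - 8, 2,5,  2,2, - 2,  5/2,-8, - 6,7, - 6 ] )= [ - 8, - 8 , - 6, - 6, - 6, - 2, - 4/19, 0,  2,  2,2,  5/2,5 , 7 ]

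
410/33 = 12 + 14/33  =  12.42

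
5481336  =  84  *65254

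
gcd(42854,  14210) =14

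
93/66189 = 31/22063 = 0.00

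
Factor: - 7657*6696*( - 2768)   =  141918880896 = 2^7*3^3*13^1*19^1*31^2*173^1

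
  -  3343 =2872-6215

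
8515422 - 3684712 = 4830710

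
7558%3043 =1472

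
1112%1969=1112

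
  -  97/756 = -97/756 = - 0.13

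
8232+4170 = 12402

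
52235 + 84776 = 137011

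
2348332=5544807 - 3196475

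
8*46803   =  374424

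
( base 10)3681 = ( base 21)876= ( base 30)42l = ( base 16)e61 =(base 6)25013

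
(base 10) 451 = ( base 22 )KB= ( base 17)199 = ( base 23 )je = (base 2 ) 111000011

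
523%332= 191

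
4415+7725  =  12140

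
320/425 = 64/85 = 0.75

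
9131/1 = 9131 = 9131.00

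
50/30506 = 25/15253 = 0.00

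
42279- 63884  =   - 21605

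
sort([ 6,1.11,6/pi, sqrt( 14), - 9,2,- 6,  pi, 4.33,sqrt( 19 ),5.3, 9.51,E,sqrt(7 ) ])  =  [ - 9, - 6,1.11, 6/pi , 2, sqrt( 7), E, pi, sqrt(14), 4.33,sqrt (19), 5.3,6 , 9.51 ] 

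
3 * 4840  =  14520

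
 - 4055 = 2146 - 6201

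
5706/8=713+1/4 =713.25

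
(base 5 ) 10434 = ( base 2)1011101000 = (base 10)744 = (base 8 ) 1350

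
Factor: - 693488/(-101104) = 71^( - 1)* 487^1 = 487/71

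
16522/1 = 16522 = 16522.00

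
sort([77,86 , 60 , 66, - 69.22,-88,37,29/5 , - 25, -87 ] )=[ - 88,  -  87, - 69.22,-25 , 29/5,  37, 60,66, 77,  86 ]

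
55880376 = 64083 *872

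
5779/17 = 5779/17 =339.94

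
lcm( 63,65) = 4095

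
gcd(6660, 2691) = 9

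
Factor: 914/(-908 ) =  - 2^( - 1)*227^(-1)*457^1 = - 457/454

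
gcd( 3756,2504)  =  1252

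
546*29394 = 16049124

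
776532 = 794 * 978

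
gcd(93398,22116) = 2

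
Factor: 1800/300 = 6 = 2^1 * 3^1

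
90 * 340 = 30600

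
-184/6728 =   -  1 + 818/841= -0.03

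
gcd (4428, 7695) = 27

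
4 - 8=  - 4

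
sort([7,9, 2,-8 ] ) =[ - 8,2, 7,9 ]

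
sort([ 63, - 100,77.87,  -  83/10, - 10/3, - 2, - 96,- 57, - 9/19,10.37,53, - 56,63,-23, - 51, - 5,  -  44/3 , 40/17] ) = [ - 100, - 96, - 57, - 56, - 51, - 23, - 44/3,- 83/10, - 5, - 10/3,-2, - 9/19,40/17, 10.37, 53,63,63,77.87] 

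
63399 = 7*9057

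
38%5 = 3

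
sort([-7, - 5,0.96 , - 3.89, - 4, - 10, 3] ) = [ - 10, - 7, - 5, -4, - 3.89,0.96,  3] 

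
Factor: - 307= - 307^1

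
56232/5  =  56232/5= 11246.40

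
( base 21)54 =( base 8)155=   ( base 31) 3G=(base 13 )85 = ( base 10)109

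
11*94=1034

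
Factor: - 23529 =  - 3^1*11^1*23^1* 31^1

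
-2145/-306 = 715/102 = 7.01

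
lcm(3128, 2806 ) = 190808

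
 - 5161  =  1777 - 6938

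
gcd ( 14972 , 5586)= 38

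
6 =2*3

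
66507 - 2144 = 64363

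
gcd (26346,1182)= 6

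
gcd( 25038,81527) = 1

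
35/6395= 7/1279 = 0.01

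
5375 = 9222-3847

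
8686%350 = 286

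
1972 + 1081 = 3053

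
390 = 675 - 285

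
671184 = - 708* ( - 948)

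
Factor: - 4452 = - 2^2 * 3^1*7^1 * 53^1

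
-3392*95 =- 322240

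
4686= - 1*( - 4686)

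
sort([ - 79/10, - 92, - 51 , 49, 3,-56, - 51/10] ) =[ - 92,-56, - 51,-79/10,-51/10, 3,49]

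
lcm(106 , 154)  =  8162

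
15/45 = 1/3 = 0.33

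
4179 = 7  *597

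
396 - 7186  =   - 6790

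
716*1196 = 856336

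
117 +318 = 435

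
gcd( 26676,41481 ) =9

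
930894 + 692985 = 1623879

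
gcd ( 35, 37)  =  1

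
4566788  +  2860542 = 7427330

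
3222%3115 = 107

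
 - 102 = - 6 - 96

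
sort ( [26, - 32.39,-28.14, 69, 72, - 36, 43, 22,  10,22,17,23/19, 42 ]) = [ - 36, - 32.39, - 28.14,23/19 , 10, 17,  22,22,26,42, 43,69, 72 ]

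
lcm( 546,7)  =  546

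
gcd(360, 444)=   12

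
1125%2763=1125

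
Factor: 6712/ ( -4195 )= - 2^3*5^ ( - 1) = - 8/5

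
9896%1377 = 257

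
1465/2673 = 1465/2673 =0.55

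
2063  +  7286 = 9349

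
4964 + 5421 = 10385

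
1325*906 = 1200450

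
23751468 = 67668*351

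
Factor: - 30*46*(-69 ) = 95220 = 2^2 * 3^2*5^1 *23^2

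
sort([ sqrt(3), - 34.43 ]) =[ - 34.43,sqrt(3)]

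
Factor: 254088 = 2^3*3^2*3529^1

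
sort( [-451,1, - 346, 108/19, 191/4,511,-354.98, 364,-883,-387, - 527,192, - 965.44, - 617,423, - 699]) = [ - 965.44, - 883, - 699, - 617,  -  527, -451,  -  387,- 354.98 , - 346,1, 108/19,191/4, 192,364,423,511 ] 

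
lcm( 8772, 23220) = 394740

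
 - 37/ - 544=37/544 = 0.07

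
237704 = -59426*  ( - 4)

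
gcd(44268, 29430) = 6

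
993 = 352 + 641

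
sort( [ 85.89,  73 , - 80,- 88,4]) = [ - 88, - 80,4,73,85.89]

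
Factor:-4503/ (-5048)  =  2^( -3 ) * 3^1*19^1*79^1*631^ ( -1 )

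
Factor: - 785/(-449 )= 5^1*157^1*449^(-1) 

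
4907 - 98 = 4809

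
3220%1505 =210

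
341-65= 276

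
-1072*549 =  - 588528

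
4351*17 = 73967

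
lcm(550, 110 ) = 550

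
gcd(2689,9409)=1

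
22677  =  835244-812567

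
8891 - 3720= 5171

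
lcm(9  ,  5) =45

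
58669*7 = 410683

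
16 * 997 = 15952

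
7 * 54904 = 384328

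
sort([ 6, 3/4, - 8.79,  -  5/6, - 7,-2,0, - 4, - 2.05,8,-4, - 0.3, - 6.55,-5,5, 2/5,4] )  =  [ - 8.79,-7, - 6.55 ,-5, - 4 , - 4 ,- 2.05, - 2, - 5/6, - 0.3, 0, 2/5, 3/4,4,5, 6, 8]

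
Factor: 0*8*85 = 0=0^1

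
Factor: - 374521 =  - 7^1*53503^1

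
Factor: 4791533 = 43^1*111431^1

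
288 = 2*144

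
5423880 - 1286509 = 4137371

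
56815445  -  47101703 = 9713742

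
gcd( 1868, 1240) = 4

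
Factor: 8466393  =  3^1*13^2 * 16699^1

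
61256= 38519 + 22737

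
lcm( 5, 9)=45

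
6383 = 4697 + 1686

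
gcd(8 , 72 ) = 8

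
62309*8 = 498472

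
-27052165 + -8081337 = -35133502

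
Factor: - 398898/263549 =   -  2^1 * 3^3 * 11^(-1) * 13^( - 1)*19^(- 1)*83^1* 89^1* 97^ ( - 1)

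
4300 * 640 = 2752000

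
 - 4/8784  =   - 1+2195/2196 = -0.00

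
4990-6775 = -1785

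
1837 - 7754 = - 5917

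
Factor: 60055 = 5^1*12011^1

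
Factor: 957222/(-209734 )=  -  3^2*107^1*211^(  -  1) = - 963/211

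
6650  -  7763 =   -  1113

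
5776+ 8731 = 14507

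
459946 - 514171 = - 54225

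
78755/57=4145/3 = 1381.67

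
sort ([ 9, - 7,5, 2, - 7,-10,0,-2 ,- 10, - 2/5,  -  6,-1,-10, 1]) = [-10, - 10, - 10, - 7, - 7,-6,-2, -1,-2/5,0, 1, 2, 5,9]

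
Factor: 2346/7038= 1/3 = 3^(-1 ) 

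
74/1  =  74 = 74.00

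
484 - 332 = 152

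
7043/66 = 7043/66 = 106.71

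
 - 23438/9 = - 2605 + 7/9=- 2604.22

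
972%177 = 87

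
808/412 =202/103 = 1.96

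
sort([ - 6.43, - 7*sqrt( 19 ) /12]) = [  -  6.43, - 7*sqrt( 19 ) /12]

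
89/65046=89/65046 = 0.00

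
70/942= 35/471=0.07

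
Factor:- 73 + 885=2^2 * 7^1*29^1 =812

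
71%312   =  71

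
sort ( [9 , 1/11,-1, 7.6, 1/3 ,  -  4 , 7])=[ - 4, - 1,1/11 , 1/3, 7, 7.6, 9 ]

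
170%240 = 170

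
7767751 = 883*8797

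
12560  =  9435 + 3125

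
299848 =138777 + 161071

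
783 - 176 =607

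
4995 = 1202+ 3793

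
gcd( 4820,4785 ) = 5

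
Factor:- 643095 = -3^2*5^1 * 31^1*461^1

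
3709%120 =109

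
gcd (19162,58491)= 67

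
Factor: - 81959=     -  41^1*1999^1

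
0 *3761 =0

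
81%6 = 3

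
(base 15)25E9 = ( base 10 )8094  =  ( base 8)17636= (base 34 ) 702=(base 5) 224334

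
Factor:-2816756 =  - 2^2*704189^1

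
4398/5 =879 +3/5 = 879.60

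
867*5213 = 4519671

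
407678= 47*8674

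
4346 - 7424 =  - 3078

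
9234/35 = 9234/35 = 263.83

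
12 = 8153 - 8141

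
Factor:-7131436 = -2^2 * 13^1*137143^1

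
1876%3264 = 1876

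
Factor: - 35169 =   -  3^1*19^1*617^1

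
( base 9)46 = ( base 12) 36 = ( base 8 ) 52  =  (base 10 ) 42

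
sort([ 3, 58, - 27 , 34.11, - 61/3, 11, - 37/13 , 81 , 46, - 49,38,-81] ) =[ - 81, - 49, - 27, - 61/3, - 37/13,  3,11  ,  34.11, 38, 46 , 58, 81 ] 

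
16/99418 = 8/49709 = 0.00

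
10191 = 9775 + 416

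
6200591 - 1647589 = 4553002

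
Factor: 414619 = 53^1*7823^1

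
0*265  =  0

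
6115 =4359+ 1756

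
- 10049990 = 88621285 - 98671275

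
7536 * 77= 580272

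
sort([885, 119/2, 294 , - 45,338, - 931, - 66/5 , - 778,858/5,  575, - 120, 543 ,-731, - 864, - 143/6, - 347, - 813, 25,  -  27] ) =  [  -  931, - 864,-813,  -  778 ,  -  731 ,- 347, - 120, - 45, - 27, - 143/6, - 66/5, 25, 119/2, 858/5,294 , 338,  543,575, 885 ] 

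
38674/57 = 678  +  28/57 = 678.49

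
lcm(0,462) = 0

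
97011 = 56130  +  40881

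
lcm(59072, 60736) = 4312256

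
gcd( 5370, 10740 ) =5370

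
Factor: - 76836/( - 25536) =337/112=2^(-4 ) *7^( - 1)*337^1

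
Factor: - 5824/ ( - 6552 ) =8/9 = 2^3*3^( - 2 ) 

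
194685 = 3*64895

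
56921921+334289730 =391211651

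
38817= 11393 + 27424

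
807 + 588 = 1395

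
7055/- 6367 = -2 + 5679/6367= - 1.11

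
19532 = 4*4883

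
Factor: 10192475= 5^2* 407699^1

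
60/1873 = 60/1873= 0.03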